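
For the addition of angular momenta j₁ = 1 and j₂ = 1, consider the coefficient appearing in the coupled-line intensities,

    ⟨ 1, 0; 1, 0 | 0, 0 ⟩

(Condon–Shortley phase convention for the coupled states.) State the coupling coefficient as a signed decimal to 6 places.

√[1·2!0!0!/3! · 1!1!1!1!0!0!] = √(1/3)
  +(−1)^1/∏(1,1,0,0,0,0)! = -1  (running -1)
⟨..|..⟩ = √(1/3)·(-1) = -0.577350

−√(1/3) ≈ -0.577350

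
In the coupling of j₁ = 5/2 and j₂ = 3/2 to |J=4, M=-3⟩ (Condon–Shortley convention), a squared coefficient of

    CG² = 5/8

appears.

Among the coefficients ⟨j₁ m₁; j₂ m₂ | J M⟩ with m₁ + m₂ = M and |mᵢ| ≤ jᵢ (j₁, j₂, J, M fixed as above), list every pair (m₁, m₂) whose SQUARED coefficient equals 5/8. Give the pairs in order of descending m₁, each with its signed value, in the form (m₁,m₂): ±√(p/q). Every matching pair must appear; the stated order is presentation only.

(-3/2,-3/2): +√(5/8)

Admissible pairs with m₁+m₂ = M = -3: (-5/2,-1/2), (-3/2,-3/2)
  (m₁,m₂)=(-3/2,-3/2): CG² = 5/8, CG = +√(5/8)   ← matches the target
  (m₁,m₂)=(-5/2,-1/2): CG² = 3/8, CG = +√(3/8)
Pairs with CG² = 5/8: (-3/2,-3/2): +√(5/8)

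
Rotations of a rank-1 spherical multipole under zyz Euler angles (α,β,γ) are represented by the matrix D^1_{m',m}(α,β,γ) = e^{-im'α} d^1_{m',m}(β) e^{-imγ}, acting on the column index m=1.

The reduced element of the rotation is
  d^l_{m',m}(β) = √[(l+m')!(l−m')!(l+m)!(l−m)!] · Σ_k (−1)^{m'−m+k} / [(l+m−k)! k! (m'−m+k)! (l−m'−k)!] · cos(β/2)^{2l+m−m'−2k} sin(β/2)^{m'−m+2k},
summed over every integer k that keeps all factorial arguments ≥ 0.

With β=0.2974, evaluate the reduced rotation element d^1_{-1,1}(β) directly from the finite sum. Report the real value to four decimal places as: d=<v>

d=0.0219

d^1_{-1,1}(β=0.2974) via the finite sum:
Half-angle: c=0.988965, s=0.148153. N=√(1·2·2·1)=2.000000
The bounds max(0,m−m')=2 and min(l+m,l−m')=2 give 1 term
  k=2: (−1)^0·2.0000/(2)·0.9890^0·0.1482^2 = +0.021949
d^1_{-1,1}(0.2974) = +0.021949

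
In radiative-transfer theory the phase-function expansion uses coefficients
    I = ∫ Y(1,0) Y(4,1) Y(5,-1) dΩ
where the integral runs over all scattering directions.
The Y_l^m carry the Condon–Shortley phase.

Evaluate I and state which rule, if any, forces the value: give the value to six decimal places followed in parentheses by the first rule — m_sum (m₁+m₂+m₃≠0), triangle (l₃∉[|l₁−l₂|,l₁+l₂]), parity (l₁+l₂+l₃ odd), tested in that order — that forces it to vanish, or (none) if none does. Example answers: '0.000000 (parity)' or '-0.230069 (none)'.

-0.240571 (none)

Checks pass: Σm=0; 10 even; l₃=5∈[3,5].
(2·1+1)(2·4+1)(2·5+1) = 297
Δ: 0! 2! 8! / 11! → 1/495
sum: t=0:+1/576 = 1/576
3j²(1 4 5; 0 0 0) = Δ·Π!·Σ² = 5/99  (sign -1)
sum: t=0:+1/720 = 1/720
3j²(1 4 5; 0 1 -1) = Δ·Π!·Σ² = 8/165  (sign +1)
combine: 4πI² = 297·5/99·8/165 = 8/11
take √, sign -1: I = -0.24057125
No selection rule forces the value: the integral is nonzero (none).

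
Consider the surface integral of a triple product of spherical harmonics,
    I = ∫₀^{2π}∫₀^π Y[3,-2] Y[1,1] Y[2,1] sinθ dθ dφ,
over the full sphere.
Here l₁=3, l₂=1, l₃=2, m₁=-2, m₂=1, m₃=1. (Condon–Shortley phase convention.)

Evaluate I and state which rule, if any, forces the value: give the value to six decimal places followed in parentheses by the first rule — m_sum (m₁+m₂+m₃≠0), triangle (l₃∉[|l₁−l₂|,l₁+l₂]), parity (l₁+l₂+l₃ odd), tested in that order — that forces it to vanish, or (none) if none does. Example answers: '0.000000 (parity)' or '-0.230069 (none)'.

0.261169 (none)

Rules hold: Σm=0, L=6 even, 2≤2≤4.
N = 7·3·5 = 105
Δ = 2!·4!·0!/7! = 1/105
Racah Σ t=1..1: t=1:−1/4 = -1/4
⇒ 3j(3 1 2; 0 0 0)² = 3/35, sgn -1
Racah Σ t=2..2: t=2:+1/12 = 1/12
⇒ 3j(3 1 2; -2 1 1)² = 2/21, sgn -1
4πI² = N·(3j₀)²·(3jₘ)² = 6/7
I = +1·√(0.857143/4π) = 0.26116903
No selection rule forces the value: the integral is nonzero (none).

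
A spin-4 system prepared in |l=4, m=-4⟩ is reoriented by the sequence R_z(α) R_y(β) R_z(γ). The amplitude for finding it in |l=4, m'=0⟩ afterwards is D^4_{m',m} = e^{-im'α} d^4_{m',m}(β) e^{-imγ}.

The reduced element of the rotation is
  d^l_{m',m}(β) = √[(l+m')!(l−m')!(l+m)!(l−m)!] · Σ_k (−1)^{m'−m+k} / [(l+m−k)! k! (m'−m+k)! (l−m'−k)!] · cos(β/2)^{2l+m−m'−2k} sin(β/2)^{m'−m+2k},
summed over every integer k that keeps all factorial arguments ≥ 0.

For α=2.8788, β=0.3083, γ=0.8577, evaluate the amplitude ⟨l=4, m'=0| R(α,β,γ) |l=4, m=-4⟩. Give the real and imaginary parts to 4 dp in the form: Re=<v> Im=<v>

Re=-0.0042 Im=-0.0013

D^4_{0,-4}(2.8788,0.3083,0.8577) = e^{-i·0·2.8788}·d^4_{0,-4}(0.3083)·e^{-i·-4·0.8577}. Compute d first:
c=cos(0.308300/2)=0.988142, s=sin(0.308300/2)=0.153540; N=√[24·24·1·40320]=4819.161753
Admissible k: 0..0 (factorial args all ≥0)
  k=0: (−1)^4·4819.1618/(576)·0.9881^4·0.1535^4 = +0.004433
d^4_{0,-4}(0.3083) = +0.004433
D = (+1.000000+0.000000i)·(+0.004433)·(-0.958470-0.285193i) = -0.004249-0.001264i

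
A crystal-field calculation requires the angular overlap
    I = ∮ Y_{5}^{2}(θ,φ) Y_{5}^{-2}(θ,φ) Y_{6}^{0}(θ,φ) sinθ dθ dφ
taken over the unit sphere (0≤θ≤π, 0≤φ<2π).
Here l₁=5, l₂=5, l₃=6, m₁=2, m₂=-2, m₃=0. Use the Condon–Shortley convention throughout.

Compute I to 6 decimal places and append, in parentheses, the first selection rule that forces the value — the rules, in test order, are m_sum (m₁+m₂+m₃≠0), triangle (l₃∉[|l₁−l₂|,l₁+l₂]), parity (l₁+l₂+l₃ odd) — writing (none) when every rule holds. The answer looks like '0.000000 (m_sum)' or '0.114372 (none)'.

Checks pass: Σm=0; 16 even; l₃=6∈[0,10].
(2·5+1)(2·5+1)(2·6+1) = 1573
Δ: 4! 6! 6! / 17! → 1/28588560
sum: t=0:+1/345600 t=1:−1/13824 t=2:+1/5184 t=3:−1/13824 t=4:+1/345600 = 7/129600
3j²(5 5 6; 0 0 0) = Δ·Π!·Σ² = 80/7293  (sign +1)
sum: t=0:+1/31104 t=1:−1/13824 t=2:+1/57600 t=3:−1/3110400 = -1/43200
3j²(5 5 6; 2 -2 0) = Δ·Π!·Σ² = 108/12155  (sign -1)
combine: 4πI² = 1573·80/7293·108/12155 = 576/3757
take √, sign -1: I = -0.11045508
No selection rule forces the value: the integral is nonzero (none).

-0.110455 (none)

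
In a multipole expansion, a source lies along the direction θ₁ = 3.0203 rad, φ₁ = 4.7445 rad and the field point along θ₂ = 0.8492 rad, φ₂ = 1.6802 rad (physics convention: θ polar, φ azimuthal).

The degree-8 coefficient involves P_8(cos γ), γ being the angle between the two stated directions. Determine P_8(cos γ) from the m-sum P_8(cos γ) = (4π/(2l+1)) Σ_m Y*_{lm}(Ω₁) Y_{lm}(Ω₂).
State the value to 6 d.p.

Expand P_8 via completeness: Σ_{m} conj(Y_{8,m}) at Ω₁ times Y_{8,m} at Ω₂ —
  [-8]  conj(Y_{8,-8})(Ω₁) = +0.000000+0.000000i ; Y_{8,-8}(Ω₂) = +0.033333-0.039933i ; Δ = +0.000000-0.000000i
  [-7]  conj(Y_{8,-7})(Ω₁) = +0.000000-0.000001i ; Y_{8,-7}(Ω₂) = +0.126896+0.131964i ; Δ = +0.000000-0.000000i
  [-6]  conj(Y_{8,-6})(Ω₁) = -0.000016-0.000003i ; Y_{8,-6}(Ω₂) = -0.296086+0.228101i ; Δ = +0.000005-0.000003i
  [-5]  conj(Y_{8,-5})(Ω₁) = -0.000039+0.000243i ; Y_{8,-5}(Ω₂) = -0.236261-0.387942i ; Δ = +0.000104-0.000042i
  [-4]  conj(Y_{8,-4})(Ω₁) = +0.002768+0.000357i ; Y_{8,-4}(Ω₂) = +0.197760-0.092526i ; Δ = +0.000580-0.000185i
  [-3]  conj(Y_{8,-3})(Ω₁) = +0.002252-0.023309i ; Y_{8,-3}(Ω₂) = -0.072350-0.212464i ; Δ = -0.005115+0.001208i
  [-2]  conj(Y_{8,-2})(Ω₁) = -0.138940-0.008935i ; Y_{8,-2}(Ω₂) = +0.345588-0.076848i ; Δ = -0.048703+0.007589i
  [-1]  conj(Y_{8,-1})(Ω₁) = -0.016802+0.523079i ; Y_{8,-1}(Ω₂) = -0.007535-0.068596i ; Δ = +0.036008-0.002789i
  [+0]  conj(Y_{8,0})(Ω₁) = +0.874727-0.000000i ; Y_{8,0}(Ω₂) = +0.363389+0.000000i ; Δ = +0.317867+0.000000i
  [+1]  conj(Y_{8,1})(Ω₁) = +0.016802+0.523079i ; Y_{8,1}(Ω₂) = +0.007535-0.068596i ; Δ = +0.036008+0.002789i
  [+2]  conj(Y_{8,2})(Ω₁) = -0.138940+0.008935i ; Y_{8,2}(Ω₂) = +0.345588+0.076848i ; Δ = -0.048703-0.007589i
  [+3]  conj(Y_{8,3})(Ω₁) = -0.002252-0.023309i ; Y_{8,3}(Ω₂) = +0.072350-0.212464i ; Δ = -0.005115-0.001208i
  [+4]  conj(Y_{8,4})(Ω₁) = +0.002768-0.000357i ; Y_{8,4}(Ω₂) = +0.197760+0.092526i ; Δ = +0.000580+0.000185i
  [+5]  conj(Y_{8,5})(Ω₁) = +0.000039+0.000243i ; Y_{8,5}(Ω₂) = +0.236261-0.387942i ; Δ = +0.000104+0.000042i
  [+6]  conj(Y_{8,6})(Ω₁) = -0.000016+0.000003i ; Y_{8,6}(Ω₂) = -0.296086-0.228101i ; Δ = +0.000005+0.000003i
  [+7]  conj(Y_{8,7})(Ω₁) = -0.000000-0.000001i ; Y_{8,7}(Ω₂) = -0.126896+0.131964i ; Δ = +0.000000+0.000000i
  [+8]  conj(Y_{8,8})(Ω₁) = +0.000000-0.000000i ; Y_{8,8}(Ω₂) = +0.033333+0.039933i ; Δ = +0.000000+0.000000i
Total Σ_m = +0.283626-0.000000i. Multiply by 0.739198: +0.209656-0.000000i. P_8(cos γ) = 0.209656

0.209656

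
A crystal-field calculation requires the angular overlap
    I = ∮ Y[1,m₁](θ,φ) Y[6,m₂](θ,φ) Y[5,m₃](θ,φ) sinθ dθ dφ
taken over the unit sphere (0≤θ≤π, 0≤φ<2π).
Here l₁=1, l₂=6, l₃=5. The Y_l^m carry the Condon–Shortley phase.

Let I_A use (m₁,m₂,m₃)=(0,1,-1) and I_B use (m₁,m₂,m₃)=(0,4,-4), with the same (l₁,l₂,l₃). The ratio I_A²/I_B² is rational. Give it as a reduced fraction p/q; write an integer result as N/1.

7/4

l's match ⇒ only the (l;m) 3-j factors differ between A and B.
A: triangle coeff Δ(1,6,5) = 1/858; Σ_t [1,1]: t=1:−1/17280 = -1/17280; (3j)²=35/858 [(1 6 5; 0 1 -1)], sign=-1
B: triangle coeff Δ(1,6,5) = 1/858; Σ_t [1,1]: t=1:−1/362880 = -1/362880; (3j)²=10/429 [(1 6 5; 0 4 -4)], sign=+1
I_A²/I_B² = (35/858)/(10/429) = 7/4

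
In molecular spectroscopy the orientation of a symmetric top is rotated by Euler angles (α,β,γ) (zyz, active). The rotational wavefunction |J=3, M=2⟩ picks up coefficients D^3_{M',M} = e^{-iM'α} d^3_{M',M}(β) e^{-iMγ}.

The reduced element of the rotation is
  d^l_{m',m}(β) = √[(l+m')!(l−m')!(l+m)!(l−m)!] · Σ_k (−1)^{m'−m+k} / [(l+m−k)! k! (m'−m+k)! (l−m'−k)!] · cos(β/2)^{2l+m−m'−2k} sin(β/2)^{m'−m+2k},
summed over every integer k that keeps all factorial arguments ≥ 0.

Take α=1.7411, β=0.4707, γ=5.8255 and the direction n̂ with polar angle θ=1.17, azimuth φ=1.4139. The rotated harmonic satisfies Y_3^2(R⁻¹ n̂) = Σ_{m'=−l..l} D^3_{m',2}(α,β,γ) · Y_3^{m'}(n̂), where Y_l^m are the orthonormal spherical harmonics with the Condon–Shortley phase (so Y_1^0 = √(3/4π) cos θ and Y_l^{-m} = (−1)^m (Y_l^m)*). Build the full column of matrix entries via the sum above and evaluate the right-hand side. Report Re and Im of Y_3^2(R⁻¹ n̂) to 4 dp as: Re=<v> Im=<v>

Need the full column D^3_{m',2} for m'=−3..3 at α=1.7411, β=0.4707, γ=5.8255.
cos(β/2)=0.972433, sin(β/2)=0.233183
d^3_{-3,2}: single k=5 term ⇒ +0.001642;  D = +0.001625-0.000236i
d^3_{-2,2}: k∈[4..5] ⇒ +0.013979 -0.000161 = +0.013818;  D = -0.004279-0.013139i
d^3_{-1,2}: k∈[3..4] ⇒ +0.073740 -0.002120 = +0.071620;  D = -0.063356+0.033397i
d^3_{0,2}: k∈[2..3] ⇒ +0.266314 -0.015313 = +0.251001;  D = +0.152984+0.198990i
d^3_{1,2}: k∈[1..2] ⇒ +0.641203 -0.073740 = +0.567463;  D = +0.384752-0.417110i
d^3_{2,2}: k∈[0..1] ⇒ +0.845586 -0.243110 = +0.602475;  D = -0.505670-0.327527i
d^3_{3,2}: single k=0 term ⇒ -0.496674;  D = +0.195452-0.456600i
Y_3^{m'}(θ=1.17,φ=1.4139) and Σ D·Y over m':
  (+0.0016-0.0002i)·(-0.1477+0.2903i)  (-0.0043-0.0131i)·(-0.3215-0.1043i)  (-0.0634+0.0334i)·(-0.0111+0.0702i)  (+0.1530+0.1990i)·(-0.3260+0.0000i)  (+0.3848-0.4171i)·(+0.0111+0.0702i)  (-0.5057-0.3275i)·(-0.3215+0.1043i)  (+0.1955-0.4566i)·(+0.1477+0.2903i)
Y_3^2(R⁻¹ n̂) = +0.340051-0.000282i

Re=0.3401 Im=-0.0003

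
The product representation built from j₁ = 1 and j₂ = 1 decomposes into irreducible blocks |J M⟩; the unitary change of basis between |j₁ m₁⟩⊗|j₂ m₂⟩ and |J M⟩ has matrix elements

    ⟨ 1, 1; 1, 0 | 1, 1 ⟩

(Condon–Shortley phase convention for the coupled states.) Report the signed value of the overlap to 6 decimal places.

√[3·1!1!1!/4! · 2!0!1!1!2!0!] = √(1/2)
  +(−1)^0/∏(0,1,0,1,1,0)! = 1  (running 1)
⟨..|..⟩ = √(1/2)·(1) = +0.707107

+√(1/2) ≈ +0.707107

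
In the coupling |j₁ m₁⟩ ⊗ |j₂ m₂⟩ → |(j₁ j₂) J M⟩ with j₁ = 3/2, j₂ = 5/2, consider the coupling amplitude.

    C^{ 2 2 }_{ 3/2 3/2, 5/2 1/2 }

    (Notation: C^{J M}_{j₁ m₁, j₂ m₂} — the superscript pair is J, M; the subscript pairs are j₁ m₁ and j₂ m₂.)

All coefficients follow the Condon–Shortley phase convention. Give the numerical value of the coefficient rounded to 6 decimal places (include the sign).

+√(1/7) ≈ +0.377964

√[5·2!1!3!/7! · 3!0!3!2!4!0!] = √(144/7)
  +(−1)^0/∏(0,2,0,3,1,0)! = 1/12  (running 1/12)
⟨..|..⟩ = √(144/7)·(1/12) = +0.377964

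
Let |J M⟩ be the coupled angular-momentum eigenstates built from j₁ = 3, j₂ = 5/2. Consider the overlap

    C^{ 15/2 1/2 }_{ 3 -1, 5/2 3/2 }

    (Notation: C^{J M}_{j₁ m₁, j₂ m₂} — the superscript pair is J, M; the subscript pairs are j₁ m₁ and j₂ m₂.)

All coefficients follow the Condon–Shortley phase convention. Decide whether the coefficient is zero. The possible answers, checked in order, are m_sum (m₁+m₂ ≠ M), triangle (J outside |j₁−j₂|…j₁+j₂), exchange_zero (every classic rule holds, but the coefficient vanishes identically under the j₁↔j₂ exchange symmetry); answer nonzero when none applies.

m-sum: m₁+m₂ = -1+3/2 = 1/2, M = 1/2  ✓
triangle: need |j₁−j₂| ≤ J ≤ j₁+j₂, i.e. J ∈ [1/2, 11/2]; J = 15/2 is outside ✗ ⇒ coefficient is 0

triangle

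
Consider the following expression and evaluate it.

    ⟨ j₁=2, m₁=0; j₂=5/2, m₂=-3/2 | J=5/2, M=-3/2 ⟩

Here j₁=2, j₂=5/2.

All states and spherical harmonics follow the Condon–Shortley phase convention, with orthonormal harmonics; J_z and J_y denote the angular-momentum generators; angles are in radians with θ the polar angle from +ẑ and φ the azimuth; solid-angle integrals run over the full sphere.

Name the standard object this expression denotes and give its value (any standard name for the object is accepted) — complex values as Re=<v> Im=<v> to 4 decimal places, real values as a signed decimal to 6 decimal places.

Clebsch–Gordan coefficient, −√(1/70) ≈ -0.119523

This is a Clebsch–Gordan (vector-coupling) coefficient.
triangle: 2!·2!·3!/8! = 24/40320
(j±m)!: 2!·2!·1!·4!·1!·4! = 2304
prefactor² = (2J+1)·Δ·N² = 288/35
  k=0: +1/(0!·2!·2!·1!·0!·2!) = 1/8
  k=1: −1/(1!·1!·1!·0!·1!·3!) = -1/6
Σ = -1/24  ⇒  CG² = 288/35·(-1/24)² = 1/70
CG = −√(1/70) = -0.119523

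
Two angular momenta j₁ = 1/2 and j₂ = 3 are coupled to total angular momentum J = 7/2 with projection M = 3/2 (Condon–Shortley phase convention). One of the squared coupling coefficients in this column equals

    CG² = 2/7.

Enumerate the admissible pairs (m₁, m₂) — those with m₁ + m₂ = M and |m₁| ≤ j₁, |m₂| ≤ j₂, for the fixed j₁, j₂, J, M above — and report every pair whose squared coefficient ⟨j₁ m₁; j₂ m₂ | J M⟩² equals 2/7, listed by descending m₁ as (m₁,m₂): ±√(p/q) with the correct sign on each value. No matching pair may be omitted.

(-1/2,2): +√(2/7)

Admissible pairs with m₁+m₂ = M = 3/2: (-1/2,2), (1/2,1)
  (m₁,m₂)=(1/2,1): CG² = 5/7, CG = +√(5/7)
  (m₁,m₂)=(-1/2,2): CG² = 2/7, CG = +√(2/7)   ← matches the target
Pairs with CG² = 2/7: (-1/2,2): +√(2/7)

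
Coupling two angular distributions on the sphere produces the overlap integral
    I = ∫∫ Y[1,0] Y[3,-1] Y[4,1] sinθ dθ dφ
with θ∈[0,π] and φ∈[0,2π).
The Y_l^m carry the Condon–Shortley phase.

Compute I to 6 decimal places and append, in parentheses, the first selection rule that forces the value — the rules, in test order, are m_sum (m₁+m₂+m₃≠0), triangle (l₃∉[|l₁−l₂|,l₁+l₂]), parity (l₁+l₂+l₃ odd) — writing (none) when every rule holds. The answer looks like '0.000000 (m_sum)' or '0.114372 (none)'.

-0.238414 (none)

Checks pass: Σm=0; 8 even; l₃=4∈[2,4].
(2·1+1)(2·3+1)(2·4+1) = 189
Δ: 0! 2! 6! / 9! → 1/252
sum: t=0:+1/36 = 1/36
3j²(1 3 4; 0 0 0) = Δ·Π!·Σ² = 4/63  (sign +1)
sum: t=0:+1/48 = 1/48
3j²(1 3 4; 0 -1 1) = Δ·Π!·Σ² = 5/84  (sign -1)
combine: 4πI² = 189·4/63·5/84 = 5/7
take √, sign -1: I = -0.23841361
No selection rule forces the value: the integral is nonzero (none).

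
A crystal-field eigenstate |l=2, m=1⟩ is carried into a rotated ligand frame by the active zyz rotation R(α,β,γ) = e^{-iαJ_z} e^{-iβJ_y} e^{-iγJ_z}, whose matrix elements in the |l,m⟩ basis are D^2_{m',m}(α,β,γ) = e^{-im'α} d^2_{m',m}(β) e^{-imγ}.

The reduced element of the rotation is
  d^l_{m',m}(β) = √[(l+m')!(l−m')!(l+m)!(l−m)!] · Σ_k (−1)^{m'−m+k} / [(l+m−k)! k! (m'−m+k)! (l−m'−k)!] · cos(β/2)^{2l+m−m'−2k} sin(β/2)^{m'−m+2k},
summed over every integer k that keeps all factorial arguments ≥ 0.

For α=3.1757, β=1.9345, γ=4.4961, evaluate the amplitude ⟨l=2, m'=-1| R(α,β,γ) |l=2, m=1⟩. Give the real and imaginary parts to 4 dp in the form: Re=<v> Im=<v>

D^2_{-1,1}(3.1757,1.9345,4.4961) = e^{-i·-1·3.1757}·d^2_{-1,1}(1.9345)·e^{-i·1·4.4961}. Compute d first:
With c≡cos(β/2)=0.567566 and s≡sin(β/2)=0.823328, N=[1·6·6·1]^{1/2}=6.000000
Admissible k: 2..3 (factorial args all ≥0)
  k=2: (−1)^0·6.0000/(2)·0.5676^2·0.8233^2 = +0.655088
  k=3: (−1)^1·6.0000/(6)·0.5676^0·0.8233^4 = -0.459506
d^2_{-1,1}(1.9345) = +0.655088 -0.459506 = +0.195581
Attach z-rotation phases: D = e^{-i(-1)(3.1757)}·(+0.195581)·e^{-i(1)(4.4961)} = +0.048463-0.189482i

Re=0.0485 Im=-0.1895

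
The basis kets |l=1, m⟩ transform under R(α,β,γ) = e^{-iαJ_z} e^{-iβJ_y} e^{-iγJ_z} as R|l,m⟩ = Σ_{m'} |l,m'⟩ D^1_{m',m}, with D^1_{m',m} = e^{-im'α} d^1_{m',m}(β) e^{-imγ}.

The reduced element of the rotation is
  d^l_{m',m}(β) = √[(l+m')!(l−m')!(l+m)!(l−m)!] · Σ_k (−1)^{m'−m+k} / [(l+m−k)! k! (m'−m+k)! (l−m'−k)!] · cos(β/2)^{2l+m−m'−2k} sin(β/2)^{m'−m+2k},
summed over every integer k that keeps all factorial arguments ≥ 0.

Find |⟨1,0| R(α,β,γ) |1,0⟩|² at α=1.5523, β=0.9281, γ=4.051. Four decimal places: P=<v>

P=0.3592

Split into d^1_{0,0}(β=0.9281) × two z-phases.
With c≡cos(β/2)=0.894247 and s≡sin(β/2)=0.447573, N=[1·1·1·1]^{1/2}=1.000000
k: max(0,(0)−(0))=0 … min(1+(0),1−(0))=1
  k=0: (−1)^0·1.0000/(1)·0.8942^2·0.4476^0 = +0.799678
  k=1: (−1)^1·1.0000/(1)·0.8942^0·0.4476^2 = -0.200322
d^1_{0,0}(0.9281) = +0.799678 -0.200322 = +0.599356
|D^1_{0,0}|² = |d^1_{0,0}(β)|² = (+0.599356)² = 0.359228 (the z-rotation phases have unit modulus)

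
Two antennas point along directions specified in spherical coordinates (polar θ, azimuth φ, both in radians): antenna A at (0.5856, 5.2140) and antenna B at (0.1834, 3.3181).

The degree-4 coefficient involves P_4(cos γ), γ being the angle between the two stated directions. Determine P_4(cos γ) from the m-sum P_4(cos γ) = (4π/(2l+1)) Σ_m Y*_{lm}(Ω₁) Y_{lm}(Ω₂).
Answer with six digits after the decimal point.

Summing Y*_{l m}(θ₁,φ₁)·Y_{l m}(θ₂,φ₂) over m ∈ [−4, 4]; prefactor 4π/(2·4+1) = 1.396263:
  term(m=-4) = 0.00001 + 0.00002j   from Y*(Ω₁)=-0.01743 + 0.03744j, Y(Ω₂)=0.00037 - 0.00032j
  term(m=-3) = 0.00109 - 0.00074j   from Y*(Ω₁)=-0.17573 + 0.01161j, Y(Ω₂)=-0.00644 + 0.00377j
  term(m=-2) = -0.02016 - 0.01533j   from Y*(Ω₁)=-0.21214 - 0.33275j, Y(Ω₂)=0.06021 - 0.02218j
  term(m=-1) = -0.04141 + 0.12285j   from Y*(Ω₁)=0.19506 - 0.35570j, Y(Ω₂)=-0.31461 + 0.05612j
  term(m=+0) = -0.07154 + 0.00000j   from Y*(Ω₁)=-0.10081 + 0.00000j, Y(Ω₂)=0.70964 + 0.00000j
  term(m=+1) = -0.04141 - 0.12285j   from Y*(Ω₁)=-0.19506 - 0.35570j, Y(Ω₂)=0.31461 + 0.05612j
  term(m=+2) = -0.02016 + 0.01533j   from Y*(Ω₁)=-0.21214 + 0.33275j, Y(Ω₂)=0.06021 + 0.02218j
  term(m=+3) = 0.00109 + 0.00074j   from Y*(Ω₁)=0.17573 + 0.01161j, Y(Ω₂)=0.00644 + 0.00377j
  term(m=+4) = 0.00001 - 0.00002j   from Y*(Ω₁)=-0.01743 - 0.03744j, Y(Ω₂)=0.00037 + 0.00032j
Total Σ_m = -0.19248 + 0.00000j. Multiply by 1.396263: -0.26876 + 0.00000j. P_4(cos γ) = -0.268756

-0.268756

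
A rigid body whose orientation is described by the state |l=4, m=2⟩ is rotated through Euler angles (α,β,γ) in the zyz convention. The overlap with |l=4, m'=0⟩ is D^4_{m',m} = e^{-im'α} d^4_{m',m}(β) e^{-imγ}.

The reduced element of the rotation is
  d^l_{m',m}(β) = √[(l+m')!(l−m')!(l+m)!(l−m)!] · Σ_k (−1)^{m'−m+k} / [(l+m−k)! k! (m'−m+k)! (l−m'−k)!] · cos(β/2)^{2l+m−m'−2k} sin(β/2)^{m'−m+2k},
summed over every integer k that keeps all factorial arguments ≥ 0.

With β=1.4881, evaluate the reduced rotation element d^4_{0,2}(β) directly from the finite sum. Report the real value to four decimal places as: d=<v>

d^4_{0,2}(β=1.4881) via the finite sum:
c=cos(1.488100/2)=0.735732, s=sin(1.488100/2)=0.677273; N=√[24·24·720·2]=910.735966
k∈{2,3,4} keeps every argument non-negative
  k=2: (−1)^0·910.7360/(96)·0.7357^6·0.6773^2 = +0.690185
  k=3: (−1)^1·910.7360/(36)·0.7357^4·0.6773^4 = -1.559636
  k=4: (−1)^2·910.7360/(96)·0.7357^2·0.6773^6 = +0.495614
d^4_{0,2}(1.4881) = +0.690185 -1.559636 +0.495614 = -0.373837

d=-0.3738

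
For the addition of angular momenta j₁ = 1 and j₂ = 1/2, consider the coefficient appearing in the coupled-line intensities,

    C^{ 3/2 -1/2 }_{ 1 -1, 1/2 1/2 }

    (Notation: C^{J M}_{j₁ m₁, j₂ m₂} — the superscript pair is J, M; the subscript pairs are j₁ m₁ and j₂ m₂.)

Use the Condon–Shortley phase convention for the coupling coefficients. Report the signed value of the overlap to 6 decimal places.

√[4·0!2!1!/4! · 0!2!1!0!1!2!] = √(4/3)
  +(−1)^0/∏(0,0,2,1,0,0)! = 1/2  (running 1/2)
⟨..|..⟩ = √(4/3)·(1/2) = +0.577350

+0.577350  (= +√(1/3))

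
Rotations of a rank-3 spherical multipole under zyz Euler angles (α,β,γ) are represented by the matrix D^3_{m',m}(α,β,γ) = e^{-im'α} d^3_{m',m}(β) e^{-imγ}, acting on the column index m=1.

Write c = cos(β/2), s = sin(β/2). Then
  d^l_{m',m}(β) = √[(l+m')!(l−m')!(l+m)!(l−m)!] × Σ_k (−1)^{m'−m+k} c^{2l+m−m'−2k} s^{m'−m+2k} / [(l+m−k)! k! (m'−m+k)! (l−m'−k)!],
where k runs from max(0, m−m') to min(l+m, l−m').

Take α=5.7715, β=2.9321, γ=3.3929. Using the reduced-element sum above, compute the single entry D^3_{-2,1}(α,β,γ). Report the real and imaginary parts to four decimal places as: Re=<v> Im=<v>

Re=0.0918 Im=-0.3009

D^3_{-2,1}(5.7715,2.9321,3.3929) = e^{-i·-2·5.7715}·d^3_{-2,1}(2.9321)·e^{-i·1·3.3929}. Compute d first:
c=cos(2.932100/2)=0.104555, s=sin(2.932100/2)=0.994519; N=√[1·120·24·2]=75.894664
k∈{3,4} keeps every argument non-negative
  k=3: (−1)^0·75.8947/(12)·0.1046^3·0.9945^3 = +0.007111
  k=4: (−1)^1·75.8947/(24)·0.1046^1·0.9945^5 = -0.321670
d^3_{-2,1}(2.9321) = +0.007111 -0.321670 = -0.314559
D = (+0.520491-0.853867i)·(-0.314559)·(-0.968588+0.248670i) = +0.091791-0.300868i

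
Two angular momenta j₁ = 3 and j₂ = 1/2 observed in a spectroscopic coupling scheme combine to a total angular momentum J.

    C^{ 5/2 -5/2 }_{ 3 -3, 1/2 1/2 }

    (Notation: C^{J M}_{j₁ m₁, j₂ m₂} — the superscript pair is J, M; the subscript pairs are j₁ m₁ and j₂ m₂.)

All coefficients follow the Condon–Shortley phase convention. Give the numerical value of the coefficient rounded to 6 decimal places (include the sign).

-0.925820

√[6·1!5!0!/7! · 0!6!1!0!0!5!] = √(86400/7)
  +(−1)^1/∏(1,0,5,0,0,0)! = -1/120  (running -1/120)
⟨..|..⟩ = √(86400/7)·(-1/120) = -0.925820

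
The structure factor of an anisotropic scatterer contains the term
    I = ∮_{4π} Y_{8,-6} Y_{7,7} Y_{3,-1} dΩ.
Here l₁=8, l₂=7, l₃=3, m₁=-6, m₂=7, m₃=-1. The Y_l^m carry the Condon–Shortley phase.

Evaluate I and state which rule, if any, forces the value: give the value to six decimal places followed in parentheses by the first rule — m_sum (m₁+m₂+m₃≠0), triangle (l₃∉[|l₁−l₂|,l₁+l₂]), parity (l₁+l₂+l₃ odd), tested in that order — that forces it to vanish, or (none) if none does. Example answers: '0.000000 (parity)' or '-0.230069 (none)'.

-0.126536 (none)

m-sum 0 ✓  L=18 even ✓  1≤3≤15 ✓
Π(2lᵢ+1) = 17×15×7 = 1785
triangle coeff Δ(8,7,3) = 1/5290740
Σ_t [5,7]: t=5:−1/7257600 t=6:+1/2073600 t=7:−1/7257600 = 1/4838400
(3j)²=252/20995 [(8 7 3; 0 0 0)], sign=-1
Σ_t [12,12]: t=12:+1/3832012800 = 1/3832012800
(3j)²=91/9690 [(8 7 3; -6 7 -1)], sign=+1
⇒ 4πI² = 6174/30685
I = (-1)√(6174/30685/(4π)) = -0.12653635
No selection rule forces the value: the integral is nonzero (none).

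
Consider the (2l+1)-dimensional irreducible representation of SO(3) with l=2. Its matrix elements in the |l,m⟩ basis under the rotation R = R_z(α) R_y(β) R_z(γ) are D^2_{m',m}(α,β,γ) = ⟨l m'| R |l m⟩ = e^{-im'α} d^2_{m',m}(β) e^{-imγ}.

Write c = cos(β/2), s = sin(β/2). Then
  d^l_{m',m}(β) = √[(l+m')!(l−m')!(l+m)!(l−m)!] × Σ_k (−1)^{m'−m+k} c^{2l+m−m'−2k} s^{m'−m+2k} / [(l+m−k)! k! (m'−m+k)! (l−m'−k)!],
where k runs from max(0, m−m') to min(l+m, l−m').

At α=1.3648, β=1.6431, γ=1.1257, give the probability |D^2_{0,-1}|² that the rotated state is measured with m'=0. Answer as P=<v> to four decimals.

D^2_{0,-1}(1.3648,1.6431,1.1257) = e^{-i·0·1.3648}·d^2_{0,-1}(1.6431)·e^{-i·-1·1.1257}. Compute d first:
With c≡cos(β/2)=0.681087 and s≡sin(β/2)=0.732202, N=[2·2·1·6]^{1/2}=4.898979
k∈{0,1} keeps every argument non-negative
  k=0: (−1)^1·4.8990/(2)·0.6811^3·0.7322^1 = -0.566650
  k=1: (−1)^2·4.8990/(2)·0.6811^1·0.7322^3 = +0.654895
d^2_{0,-1}(1.6431) = -0.566650 +0.654895 = +0.088245
|D^2_{0,-1}|² = |d^2_{0,-1}(β)|² = (+0.088245)² = 0.007787 (the z-rotation phases have unit modulus)

P=0.0078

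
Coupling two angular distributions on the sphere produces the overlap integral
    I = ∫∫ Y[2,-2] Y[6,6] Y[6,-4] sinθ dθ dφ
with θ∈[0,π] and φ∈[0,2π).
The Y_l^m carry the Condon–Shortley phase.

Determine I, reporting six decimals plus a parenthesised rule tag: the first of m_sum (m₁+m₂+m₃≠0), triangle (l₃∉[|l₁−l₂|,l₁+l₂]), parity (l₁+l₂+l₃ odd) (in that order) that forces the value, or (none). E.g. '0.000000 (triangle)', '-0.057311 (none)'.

Rules hold: Σm=0, L=14 even, 4≤6≤8.
N = 5·13·13 = 845
Δ = 2!·2!·10!/15! = 1/90090
Racah Σ t=0..2: t=0:+1/69120 t=1:−1/14400 t=2:+1/69120 = -7/172800
⇒ 3j(2 6 6; 0 0 0)² = 14/715, sgn -1
Racah Σ t=2..2: t=2:+1/14515200 = 1/14515200
⇒ 3j(2 6 6; -2 6 -4)² = 2/455, sgn +1
4πI² = N·(3j₀)²·(3jₘ)² = 4/55
I = -1·√(0.0727273/4π) = -0.07607531
No selection rule forces the value: the integral is nonzero (none).

-0.076075 (none)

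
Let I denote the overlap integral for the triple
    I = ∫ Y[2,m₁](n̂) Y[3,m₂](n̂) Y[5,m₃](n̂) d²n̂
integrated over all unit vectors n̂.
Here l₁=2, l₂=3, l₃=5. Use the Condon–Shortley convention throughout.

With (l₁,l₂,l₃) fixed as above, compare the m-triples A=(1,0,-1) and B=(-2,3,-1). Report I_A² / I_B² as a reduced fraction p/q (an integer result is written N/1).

Same 2,3,5: normalisation and zero-m 3j drop out of the ratio.
A: Δ: 0! 4! 6! / 11! → 1/2310; sum: t=0:+1/216 = 1/216; 3j²(2 3 5; 1 0 -1) = Δ·Π!·Σ² = 8/231  (sign +1)
B: Δ: 0! 4! 6! / 11! → 1/2310; sum: t=0:+1/17280 = 1/17280; 3j²(2 3 5; -2 3 -1) = Δ·Π!·Σ² = 1/2310  (sign +1)
I_A²/I_B² = (8/231)/(1/2310) = 80/1

80/1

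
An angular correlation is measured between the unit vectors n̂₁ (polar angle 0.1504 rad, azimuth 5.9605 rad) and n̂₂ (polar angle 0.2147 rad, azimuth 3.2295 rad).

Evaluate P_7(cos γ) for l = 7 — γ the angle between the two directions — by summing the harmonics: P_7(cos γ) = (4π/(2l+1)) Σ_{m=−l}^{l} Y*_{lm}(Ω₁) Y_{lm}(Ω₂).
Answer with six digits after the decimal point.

Term-by-term m-sum for l=7 (normalisation 4π/15 = 0.837758):
  m=-7: Y*=-0.00000 - 0.00000j  Y=-0.00001 + 0.00001j  product 0.00000 + 0.00000j
  m=-6: Y*=-0.00001 - 0.00002j  Y=0.00015 - 0.00009j  product -0.00000 - 0.00000j
  m=-5: Y*=-0.00001 - 0.00032j  Y=-0.00166 + 0.00078j  product 0.00000 + 0.00000j
  m=-4: Y*=0.00098 - 0.00341j  Y=0.01305 - 0.00479j  product -0.00000 - 0.00005j
  m=-3: Y*=0.01585 - 0.02303j  Y=-0.07262 + 0.01961j  product -0.00070 + 0.00198j
  m=-2: Y*=0.12241 - 0.09216j  Y=0.27537 - 0.04892j  product 0.02920 - 0.03137j
  m=-1: Y*=0.49645 - 0.16600j  Y=-0.62334 + 0.05494j  product -0.30034 + 0.13075j
  m=+0: Y*=0.77271 + 0.00000j  Y=0.49231 + 0.00000j  product 0.38041 + 0.00000j
  m=+1: Y*=-0.49645 - 0.16600j  Y=0.62334 + 0.05494j  product -0.30034 - 0.13075j
  m=+2: Y*=0.12241 + 0.09216j  Y=0.27537 + 0.04892j  product 0.02920 + 0.03137j
  m=+3: Y*=-0.01585 - 0.02303j  Y=0.07262 + 0.01961j  product -0.00070 - 0.00198j
  m=+4: Y*=0.00098 + 0.00341j  Y=0.01305 + 0.00479j  product -0.00000 + 0.00005j
  m=+5: Y*=0.00001 - 0.00032j  Y=0.00166 + 0.00078j  product 0.00000 - 0.00000j
  m=+6: Y*=-0.00001 + 0.00002j  Y=0.00015 + 0.00009j  product -0.00000 + 0.00000j
  m=+7: Y*=0.00000 - 0.00000j  Y=0.00001 + 0.00001j  product 0.00000 - 0.00000j
Total Σ_m = -0.16327 + 0.00000j. Multiply by 0.837758: -0.13678 + 0.00000j. P_7(cos γ) = -0.136782

-0.136782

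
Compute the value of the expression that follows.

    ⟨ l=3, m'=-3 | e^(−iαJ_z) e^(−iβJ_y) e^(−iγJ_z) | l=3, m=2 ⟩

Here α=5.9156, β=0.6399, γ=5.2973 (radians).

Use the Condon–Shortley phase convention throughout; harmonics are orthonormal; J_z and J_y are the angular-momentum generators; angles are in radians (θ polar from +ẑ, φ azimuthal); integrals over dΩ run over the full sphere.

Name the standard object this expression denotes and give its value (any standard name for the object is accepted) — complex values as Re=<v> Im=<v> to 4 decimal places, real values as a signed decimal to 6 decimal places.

Wigner D-matrix element, Re=0.0046 Im=0.0055

This is a Wigner D-matrix element — the rotation-matrix element ⟨l m'| R(α,β,γ) |l m⟩ in the angular-momentum basis.
D^3_{-3,2}(5.9156,0.6399,5.2973) = e^{-i·-3·5.9156}·d^3_{-3,2}(0.6399)·e^{-i·2·5.2973}. Compute d first:
With c≡cos(β/2)=0.949251 and s≡sin(β/2)=0.314519, N=[1·720·120·1]^{1/2}=293.938769
The bounds max(0,m−m')=5 and min(l+m,l−m')=5 give 1 term
  k=5: (−1)^0·293.9388/(120)·0.9493^1·0.3145^5 = +0.007156
d^3_{-3,2}(0.6399) = +0.007156
D = (+0.451138-0.892454i)·(+0.007156)·(-0.390316+0.920681i) = +0.004620+0.005465i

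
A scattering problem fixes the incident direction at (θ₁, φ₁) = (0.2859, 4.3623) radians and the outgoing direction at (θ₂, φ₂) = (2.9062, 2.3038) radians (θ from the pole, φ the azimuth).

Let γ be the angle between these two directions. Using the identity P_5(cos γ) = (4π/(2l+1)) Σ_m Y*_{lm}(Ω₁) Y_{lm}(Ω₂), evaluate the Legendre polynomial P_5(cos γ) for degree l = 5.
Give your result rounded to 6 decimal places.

Expand P_5 via completeness: Σ_{m} conj(Y_{5,m}) at Ω₁ times Y_{5,m} at Ω₂ —
  term(m=-5) = -0.000000-0.000000i   from Y*(Ω₁)=-0.000815+0.000148i, Y(Ω₂)=+0.000160+0.000277i
  term(m=-4) = +0.000014-0.000035i   from Y*(Ω₁)=+0.001511-0.008779i, Y(Ω₂)=+0.004130+0.000879i
  term(m=-3) = +0.001852-0.000200i   from Y*(Ω₁)=+0.049037+0.028111i, Y(Ω₂)=+0.026668-0.019371i
  term(m=-2) = +0.021035+0.031053i   from Y*(Ω₁)=-0.174197+0.146777i, Y(Ω₂)=+0.017223-0.163754i
  term(m=-1) = -0.122102+0.230188i   from Y*(Ω₁)=-0.182964-0.501094i, Y(Ω₂)=-0.326828-0.363005i
  term(m=+0) = -0.258731+0.000000i   from Y*(Ω₁)=+0.442588-0.000000i, Y(Ω₂)=-0.584586+0.000000i
  term(m=+1) = -0.122102-0.230188i   from Y*(Ω₁)=+0.182964-0.501094i, Y(Ω₂)=+0.326828-0.363005i
  term(m=+2) = +0.021035-0.031053i   from Y*(Ω₁)=-0.174197-0.146777i, Y(Ω₂)=+0.017223+0.163754i
  term(m=+3) = +0.001852+0.000200i   from Y*(Ω₁)=-0.049037+0.028111i, Y(Ω₂)=-0.026668-0.019371i
  term(m=+4) = +0.000014+0.000035i   from Y*(Ω₁)=+0.001511+0.008779i, Y(Ω₂)=+0.004130-0.000879i
  term(m=+5) = -0.000000+0.000000i   from Y*(Ω₁)=+0.000815+0.000148i, Y(Ω₂)=-0.000160+0.000277i
Σ over m = -0.457132+0.000000i; ×(4π/11) → -0.522226+0.000000i. Real part: -0.522226

-0.522226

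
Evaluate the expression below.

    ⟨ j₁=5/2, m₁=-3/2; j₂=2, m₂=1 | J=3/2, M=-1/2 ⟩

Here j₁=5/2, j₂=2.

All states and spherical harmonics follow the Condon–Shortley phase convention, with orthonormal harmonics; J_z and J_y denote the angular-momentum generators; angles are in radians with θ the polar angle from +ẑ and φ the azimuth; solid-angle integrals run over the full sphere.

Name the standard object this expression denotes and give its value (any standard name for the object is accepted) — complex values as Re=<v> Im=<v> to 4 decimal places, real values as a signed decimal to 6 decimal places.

This is a Clebsch–Gordan (vector-coupling) coefficient.
triangle: 3!*2!*1!/7! = 12/5040
(j±m)!: 1!*4!*3!*1!*1!*2! = 288
prefactor² = (2J+1)*Δ*N² = 96/35
  k=2: +1/(2!*1!*2!*1!*0!*0!) = 1/4
  k=3: −1/(3!*0!*1!*0!*1!*1!) = -1/6
Σ = 1/12  ⇒  CG² = 96/35*(1/12)² = 2/105
CG = +√(2/105) = +0.138013

Clebsch–Gordan coefficient, +√(2/105) ≈ +0.138013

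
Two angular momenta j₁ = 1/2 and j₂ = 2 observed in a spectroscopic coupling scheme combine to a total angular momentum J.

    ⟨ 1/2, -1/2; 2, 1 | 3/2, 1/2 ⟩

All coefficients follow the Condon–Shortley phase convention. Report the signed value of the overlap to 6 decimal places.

−√(3/5) = -0.774597

j₁+j₂−J=1  J+j₁−j₂=0  J−j₁+j₂=3  j₁+j₂+J+1=5
(j₁±m₁, j₂±m₂, J±M) = (0,1,3,1,2,1)
P² = 12/5
sum k=1..1:
  [1] −1/2 = -1/2
S = -1/2
C² = P²·S² = 3/5 ; C = -0.774597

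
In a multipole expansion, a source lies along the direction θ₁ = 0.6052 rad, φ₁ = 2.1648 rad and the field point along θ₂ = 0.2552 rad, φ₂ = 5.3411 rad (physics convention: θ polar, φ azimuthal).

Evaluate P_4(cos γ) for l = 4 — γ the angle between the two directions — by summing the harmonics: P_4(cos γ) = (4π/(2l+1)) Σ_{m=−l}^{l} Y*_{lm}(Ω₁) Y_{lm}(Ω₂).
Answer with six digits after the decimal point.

-0.428527

Addition theorem: P_4(cos γ) = (4π/9) Σ_m Y*_{lm}(Ω₁) Y_{lm}(Ω₂), m = −4…4:
  m=-4: (-0.033427, 0.032127) × (-0.001456, -0.001054) = (0.000083, -0.000012)  (running Σ = (0.000083, -0.000012))
  m=-3: (0.185343, 0.039740) × (-0.018523, 0.006042) = (-0.003673, 0.000384)  (running Σ = (-0.003591, 0.000372))
  m=-2: (-0.151023, -0.375073) × (-0.036498, 0.112630) = (0.047757, -0.003320)  (running Σ = (0.044166, -0.002948))
  m=-1: (-0.214848, 0.318119) × (0.241524, 0.332155) = (-0.157556, 0.005471)  (running Σ = (-0.113389, 0.002522))
  m=0: (-0.135432, -0.000000) × (0.591671, 0.000000) = (-0.080131, -0.000000)  (running Σ = (-0.193521, 0.002522))
  m=1: (0.214848, 0.318119) × (-0.241524, 0.332155) = (-0.157556, -0.005471)  (running Σ = (-0.351076, -0.002948))
  m=2: (-0.151023, 0.375073) × (-0.036498, -0.112630) = (0.047757, 0.003320)  (running Σ = (-0.303319, 0.000372))
  m=3: (-0.185343, 0.039740) × (0.018523, 0.006042) = (-0.003673, -0.000384)  (running Σ = (-0.306993, -0.000012))
  m=4: (-0.033427, -0.032127) × (-0.001456, 0.001054) = (0.000083, 0.000012)  (running Σ = (-0.306910, -0.000000))
Accumulated sum (-0.306910, -0.000000); after 4π/(2l+1) scaling, (-0.428527, -0.000000) ⇒ P_4 = -0.428527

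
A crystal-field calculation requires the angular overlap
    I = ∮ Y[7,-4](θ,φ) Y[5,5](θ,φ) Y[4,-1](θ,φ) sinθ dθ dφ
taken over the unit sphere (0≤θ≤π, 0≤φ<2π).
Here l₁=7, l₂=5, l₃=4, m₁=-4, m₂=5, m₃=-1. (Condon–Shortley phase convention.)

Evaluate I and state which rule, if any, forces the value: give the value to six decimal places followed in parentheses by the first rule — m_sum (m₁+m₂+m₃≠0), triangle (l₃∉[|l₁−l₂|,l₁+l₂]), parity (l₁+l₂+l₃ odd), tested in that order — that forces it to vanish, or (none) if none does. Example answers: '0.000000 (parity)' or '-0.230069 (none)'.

Checks pass: Σm=0; 16 even; l₃=4∈[2,12].
(2·7+1)(2·5+1)(2·4+1) = 1485
Δ: 8! 6! 2! / 17! → 1/6126120
sum: t=3:−1/69120 t=4:+1/20736 t=5:−1/69120 = 1/51840
3j²(7 5 4; 0 0 0) = Δ·Π!·Σ² = 280/21879  (sign +1)
sum: t=8:+1/2903040 = 1/2903040
3j²(7 5 4; -4 5 -1) = Δ·Π!·Σ² = 75/6188  (sign -1)
combine: 4πI² = 1485·280/21879·75/6188 = 11250/48841
take √, sign -1: I = -0.13538765
No selection rule forces the value: the integral is nonzero (none).

-0.135388 (none)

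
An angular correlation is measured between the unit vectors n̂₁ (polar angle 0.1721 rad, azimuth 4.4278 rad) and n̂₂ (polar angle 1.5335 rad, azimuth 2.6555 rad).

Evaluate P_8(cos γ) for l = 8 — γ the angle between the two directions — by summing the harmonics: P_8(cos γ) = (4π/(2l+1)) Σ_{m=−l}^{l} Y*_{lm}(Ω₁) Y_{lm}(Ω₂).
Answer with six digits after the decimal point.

0.273377

Expand P_8 via completeness: Σ_{m} conj(Y_{8,m}) at Ω₁ times Y_{8,m} at Ω₂ —
  m=-8: Y*=(-0.000000, -0.000000)  Y=(-0.376035, -0.348316)  product (-0.000000, 0.000000)
  m=-7: Y*=(0.000008, -0.000004)  Y=(0.073911, 0.019746)  product (0.000001, -0.000000)
  m=-6: Y*=(0.000018, 0.000128)  Y=(0.357776, -0.081900)  product (0.000017, 0.000044)
  m=-5: Y*=(-0.001349, -0.000201)  Y=(-0.068198, 0.058752)  product (0.000104, -0.000066)
  m=-4: Y*=(0.004512, -0.009776)  Y=(-0.118680, 0.302769)  product (0.002424, 0.002526)
  m=-3: Y*=(0.047265, 0.041207)  Y=(-0.010816, -0.095723)  product (0.003433, -0.004970)
  m=-2: Y*=(-0.215782, 0.138060)  Y=(-0.173224, -0.253957)  product (0.072440, 0.030884)
  m=-1: Y*=(-0.180729, -0.617814)  Y=(0.087553, 0.046261)  product (0.012757, -0.062452)
  m=+0: Y*=(0.620290, -0.000000)  Y=(0.302240, 0.000000)  product (0.187476, 0.000000)
  m=+1: Y*=(0.180729, -0.617814)  Y=(-0.087553, 0.046261)  product (0.012757, 0.062452)
  m=+2: Y*=(-0.215782, -0.138060)  Y=(-0.173224, 0.253957)  product (0.072440, -0.030884)
  m=+3: Y*=(-0.047265, 0.041207)  Y=(0.010816, -0.095723)  product (0.003433, 0.004970)
  m=+4: Y*=(0.004512, 0.009776)  Y=(-0.118680, -0.302769)  product (0.002424, -0.002526)
  m=+5: Y*=(0.001349, -0.000201)  Y=(0.068198, 0.058752)  product (0.000104, 0.000066)
  m=+6: Y*=(0.000018, -0.000128)  Y=(0.357776, 0.081900)  product (0.000017, -0.000044)
  m=+7: Y*=(-0.000008, -0.000004)  Y=(-0.073911, 0.019746)  product (0.000001, 0.000000)
  m=+8: Y*=(-0.000000, 0.000000)  Y=(-0.376035, 0.348316)  product (-0.000000, -0.000000)
Σ over m = (0.369829, 0.000000); ×(4π/17) → (0.273377, 0.000000). Real part: 0.273377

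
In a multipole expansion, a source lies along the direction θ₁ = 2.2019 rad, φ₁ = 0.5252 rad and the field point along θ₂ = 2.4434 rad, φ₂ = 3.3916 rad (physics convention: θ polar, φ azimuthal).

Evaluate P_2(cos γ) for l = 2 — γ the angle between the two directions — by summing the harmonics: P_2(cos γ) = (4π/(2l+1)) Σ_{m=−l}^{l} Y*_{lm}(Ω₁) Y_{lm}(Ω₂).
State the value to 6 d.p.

Addition theorem: P_2(cos γ) = (4π/5) Σ_m Y*_{lm}(Ω₁) Y_{lm}(Ω₂), m = −2…2:
  m=-2: Y*=+0.125199+0.218463i  Y=+0.140081-0.076529i  product +0.034257+0.021021i
  m=-1: Y*=-0.318426-0.184524i  Y=+0.368587-0.094119i  product -0.134735-0.038043i
  m=+0: Y*=+0.014012-0.000000i  Y=+0.239790+0.000000i  product +0.003360+0.000000i
  m=+1: Y*=+0.318426-0.184524i  Y=-0.368587-0.094119i  product -0.134735+0.038043i
  m=+2: Y*=+0.125199-0.218463i  Y=+0.140081+0.076529i  product +0.034257-0.021021i
Total Σ_m = -0.197597+0.000000i. Multiply by 2.513274: -0.496614+0.000000i. P_2(cos γ) = -0.496614

-0.496614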